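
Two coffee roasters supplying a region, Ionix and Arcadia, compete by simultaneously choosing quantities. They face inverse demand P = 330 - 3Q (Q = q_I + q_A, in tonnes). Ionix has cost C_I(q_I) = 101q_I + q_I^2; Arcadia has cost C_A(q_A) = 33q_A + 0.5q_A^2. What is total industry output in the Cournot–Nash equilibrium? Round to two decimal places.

Ionix's profit: π_I = (330 - 3Q)q_I - (101q_I + q_I²). Setting ∂π_I/∂q_I = 0: 229 - 8q_I - 3(q_A) = 0.
Arcadia's first-order condition: 297 - 7q_A - 3(q_I) = 0.
Best responses: q_I = (229 - 3q_A)/8, q_A = (297 - 3q_I)/7.
Substituting one into the other gives q_I = 712/47 and q_A = 1689/47.
Total output Q = 712/47 + 1689/47 = 51.0851.

51.09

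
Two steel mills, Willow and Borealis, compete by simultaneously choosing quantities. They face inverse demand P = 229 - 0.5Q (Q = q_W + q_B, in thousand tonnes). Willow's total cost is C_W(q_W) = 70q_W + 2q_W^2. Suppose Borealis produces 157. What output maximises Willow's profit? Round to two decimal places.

With the rival's output fixed at 157, Willow's profit is π_W = (229 - (1/2)·157 - (1/2)q_W)q_W - (70q_W + 2q_W²) = (301/2 - (1/2)q_W)q_W - (70q_W + 2q_W²).
∂π_W/∂q_W = 161/2 - 5q_W = 0, so q_W = 161/10.

16.10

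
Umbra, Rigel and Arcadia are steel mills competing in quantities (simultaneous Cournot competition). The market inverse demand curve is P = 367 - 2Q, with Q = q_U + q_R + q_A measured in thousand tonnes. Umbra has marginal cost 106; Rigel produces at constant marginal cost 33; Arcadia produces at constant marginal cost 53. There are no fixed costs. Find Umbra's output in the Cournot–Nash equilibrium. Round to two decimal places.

Umbra's profit: π_U = (367 - 2Q)q_U - (106q_U). Setting ∂π_U/∂q_U = 0: 261 - 4q_U - 2(q_R + q_A) = 0.
Rigel's first-order condition: 334 - 4q_R - 2(q_U + q_A) = 0.
Arcadia's profit: π_A = (367 - 2Q)q_A - (53q_A). Setting ∂π_A/∂q_A = 0: 314 - 4q_A - 2(q_U + q_R) = 0.
Adding the 3 first-order conditions: 909 − 8Q = 0, so Q = 909/8.
Back-substituting: q_U = (261 − 909/4)/2 = 135/8, q_R = (334 − 909/4)/2 = 427/8, q_A = (314 − 909/4)/2 = 347/8.

16.88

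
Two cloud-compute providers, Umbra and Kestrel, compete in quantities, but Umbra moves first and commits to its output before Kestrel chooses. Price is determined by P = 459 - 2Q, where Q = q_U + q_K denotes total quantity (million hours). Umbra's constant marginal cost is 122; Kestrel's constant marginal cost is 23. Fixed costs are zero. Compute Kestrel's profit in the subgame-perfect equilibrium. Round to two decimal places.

The follower Kestrel best-responds to any q_U: π_K = (459 - 2Q)q_K - 23q_K.
Setting the follower's marginal profit to zero, 436 - 2q_U - 4q_K = 0, i.e. q_K = (436 - 2q_U)/4.
Umbra substitutes q_K(q_U) into its own profit: π_U = q_U(459 - 2q_U - (436 - 2q_U)/2) - 122q_U = (241 - q_U)q_U - 122q_U.
Maximising: ∂π_U/∂q_U = 119 - 2q_U = 0, giving q_U = 119/2.
Then q_K = (436 - 2·(119/2))/4 = 317/4.
Price P = 459 - 2·(555/4) = 363/2.
Kestrel's profit: (363/2 - 23)·(317/4) = 12561.1250.

12561.13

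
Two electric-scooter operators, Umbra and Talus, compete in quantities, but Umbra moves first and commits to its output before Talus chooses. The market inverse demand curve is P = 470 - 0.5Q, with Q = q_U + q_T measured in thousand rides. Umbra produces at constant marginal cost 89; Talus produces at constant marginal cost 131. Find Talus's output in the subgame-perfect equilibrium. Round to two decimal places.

The follower Talus best-responds to any q_U: π_T = (470 - 0.5Q)q_T - 131q_T.
Setting the follower's marginal profit to zero, 339 - (1/2)q_U - q_T = 0, i.e. q_T = (339 - (1/2)q_U).
Umbra substitutes q_T(q_U) into its own profit: π_U = q_U(470 - (1/2)q_U - (339 - (1/2)q_U)/2) - 89q_U = (601/2 - (1/4)q_U)q_U - 89q_U.
Leader FOC: 423/2 - (1/2)q_U = 0, so q_U = 423.
Then q_T = (339 - (1/2)·423) = 255/2.

127.50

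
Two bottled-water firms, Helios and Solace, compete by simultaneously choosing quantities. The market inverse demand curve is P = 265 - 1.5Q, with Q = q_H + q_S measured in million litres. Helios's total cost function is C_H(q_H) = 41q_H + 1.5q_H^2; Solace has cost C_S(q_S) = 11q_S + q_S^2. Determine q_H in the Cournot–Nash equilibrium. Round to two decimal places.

Helios's profit: π_H = (265 - 1.5Q)q_H - (41q_H + (3/2)q_H²). Setting ∂π_H/∂q_H = 0: 224 - 6q_H - (3/2)(q_S) = 0.
Solace's profit: π_S = (265 - 1.5Q)q_S - (11q_S + q_S²). Setting ∂π_S/∂q_S = 0: 254 - 5q_S - (3/2)(q_H) = 0.
So q_H = (224 - (3/2)q_S)/6 and q_S = (254 - (3/2)q_H)/5.
Substituting one into the other gives q_H = 26.6306 and q_S = 1584/37.

26.63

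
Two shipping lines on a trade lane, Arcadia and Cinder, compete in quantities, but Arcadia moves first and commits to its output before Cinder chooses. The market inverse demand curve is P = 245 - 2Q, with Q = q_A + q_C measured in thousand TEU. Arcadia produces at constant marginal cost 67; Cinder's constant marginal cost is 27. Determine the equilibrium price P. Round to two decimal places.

The follower Cinder best-responds to any q_A: π_C = (245 - 2Q)q_C - 27q_C.
∂π_C/∂q_C = 218 - 2q_A - 4q_C = 0 gives the reaction function q_C = (218 - 2q_A)/4.
Arcadia substitutes q_C(q_A) into its own profit: π_A = q_A(245 - 2q_A - (218 - 2q_A)/2) - 67q_A = (136 - q_A)q_A - 67q_A.
Leader FOC: 69 - 2q_A = 0, so q_A = 69/2.
Then q_C = (218 - 2·(69/2))/4 = 149/4.
Total output Q = 287/4, so price P = 245 - 2·(287/4) = 203/2.

101.50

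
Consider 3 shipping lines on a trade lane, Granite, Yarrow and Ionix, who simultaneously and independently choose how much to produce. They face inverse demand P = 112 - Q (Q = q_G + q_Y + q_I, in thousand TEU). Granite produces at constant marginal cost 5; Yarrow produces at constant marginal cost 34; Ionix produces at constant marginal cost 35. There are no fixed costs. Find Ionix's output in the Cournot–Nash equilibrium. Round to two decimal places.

Granite's profit: π_G = (112 - Q)q_G - (5q_G). Setting ∂π_G/∂q_G = 0: 107 - 2q_G - (q_Y + q_I) = 0.
Yarrow's profit: π_Y = (112 - Q)q_Y - (34q_Y). Setting ∂π_Y/∂q_Y = 0: 78 - 2q_Y - (q_G + q_I) = 0.
Ionix's profit: π_I = (112 - Q)q_I - (35q_I). Setting ∂π_I/∂q_I = 0: 77 - 2q_I - (q_G + q_Y) = 0.
Adding the 3 first-order conditions: 262 − 4Q = 0, so Q = 131/2.
Back-substituting: q_G = (107 − 131/2) = 83/2, q_Y = (78 − 131/2) = 25/2, q_I = (77 − 131/2) = 23/2.

11.50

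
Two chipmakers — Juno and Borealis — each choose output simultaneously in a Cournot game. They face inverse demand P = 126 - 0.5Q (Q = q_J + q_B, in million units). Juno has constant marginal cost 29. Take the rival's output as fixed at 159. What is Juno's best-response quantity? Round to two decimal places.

With the rival's output fixed at 159, Juno's profit is π_J = (126 - (1/2)·159 - (1/2)q_J)q_J - (29q_J) = (93/2 - (1/2)q_J)q_J - (29q_J).
∂π_J/∂q_J = 35/2 - q_J = 0, so q_J = 35/2.

17.50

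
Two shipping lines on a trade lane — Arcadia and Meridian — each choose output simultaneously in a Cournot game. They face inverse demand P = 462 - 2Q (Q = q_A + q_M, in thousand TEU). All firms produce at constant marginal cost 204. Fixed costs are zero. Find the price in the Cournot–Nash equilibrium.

Each firm earns π_i = (462 - 2Q)q_i - 204q_i.
First-order condition (treating rivals' output as given): 258 - 4q_i - 2q_j = 0.
With identical firms every q_j equals q_i, so q_j = q_i and 258 = 6q_i, giving q_i = 43.
Total output Q = 86, so price P = 462 - 2·86 = 290.

290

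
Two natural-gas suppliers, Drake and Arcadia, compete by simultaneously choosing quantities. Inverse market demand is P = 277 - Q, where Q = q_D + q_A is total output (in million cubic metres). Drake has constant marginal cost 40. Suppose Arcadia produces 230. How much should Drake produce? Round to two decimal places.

3.50

With the rival's output fixed at 230, Drake's profit is π_D = (277 - 230 - q_D)q_D - (40q_D) = (47 - q_D)q_D - (40q_D).
∂π_D/∂q_D = 7 - 2q_D = 0, so q_D = 7/2.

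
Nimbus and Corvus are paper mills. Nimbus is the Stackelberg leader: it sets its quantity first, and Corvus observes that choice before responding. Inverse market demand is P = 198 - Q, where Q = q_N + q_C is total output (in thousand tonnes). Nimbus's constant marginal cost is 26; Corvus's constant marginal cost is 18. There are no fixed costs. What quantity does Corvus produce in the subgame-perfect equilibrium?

Solve by backward induction. Given q_N, the follower Corvus maximises π_C = (198 - q_N - q_C)q_C - 18q_C.
Setting the follower's marginal profit to zero, 180 - q_N - 2q_C = 0, i.e. q_C = (180 - q_N)/2.
The leader anticipates this reaction. Substituting into P = 198 - Q gives P = 108 - (1/2)q_N, so π_N = (108 - (1/2)q_N)q_N - 26q_N.
Maximising: ∂π_N/∂q_N = 82 - q_N = 0, giving q_N = 82.
Then q_C = (180 - 82)/2 = 49.

49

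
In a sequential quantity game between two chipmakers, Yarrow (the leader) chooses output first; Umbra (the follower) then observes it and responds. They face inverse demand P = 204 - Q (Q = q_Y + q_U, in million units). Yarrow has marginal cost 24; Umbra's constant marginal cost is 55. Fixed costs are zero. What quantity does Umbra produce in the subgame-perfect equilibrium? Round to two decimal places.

Solve by backward induction. Given q_Y, the follower Umbra maximises π_U = (204 - q_Y - q_U)q_U - 55q_U.
Setting the follower's marginal profit to zero, 149 - q_Y - 2q_U = 0, i.e. q_U = (149 - q_Y)/2.
Yarrow substitutes q_U(q_Y) into its own profit: π_Y = q_Y(204 - q_Y - (149 - q_Y)/2) - 24q_Y = (259/2 - (1/2)q_Y)q_Y - 24q_Y.
Leader FOC: 211/2 - q_Y = 0, so q_Y = 211/2.
Then q_U = (149 - 211/2)/2 = 87/4.

21.75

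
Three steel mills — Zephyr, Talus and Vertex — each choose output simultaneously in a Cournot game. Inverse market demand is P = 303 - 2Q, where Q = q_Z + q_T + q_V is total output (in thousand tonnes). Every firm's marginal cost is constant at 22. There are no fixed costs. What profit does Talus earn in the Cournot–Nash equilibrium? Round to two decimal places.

Each firm earns π_i = (303 - 2Q)q_i - 22q_i.
Setting ∂π_i/∂q_i = 0 with rivals' quantities fixed: 281 - 4q_i - 2·Σ_{j≠i} q_j = 0.
By symmetry each firm produces the same amount; substituting Σ_{j≠i} q_j = 2q_i yields q_i = 281/8.
Price P = 303 - 2·(843/8) = 369/4.
Talus's profit: (369/4 - 22)·(281/8) = 2467.5313.

2467.53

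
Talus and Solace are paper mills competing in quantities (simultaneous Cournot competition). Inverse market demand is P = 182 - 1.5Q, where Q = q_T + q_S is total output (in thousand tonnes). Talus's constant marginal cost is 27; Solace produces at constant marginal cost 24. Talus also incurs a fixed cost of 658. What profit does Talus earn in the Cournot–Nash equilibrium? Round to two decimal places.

Talus's profit: π_T = (182 - 1.5Q)q_T - (27q_T). Setting ∂π_T/∂q_T = 0: 155 - 3q_T - (3/2)(q_S) = 0.
Solace's profit: π_S = (182 - 1.5Q)q_S - (24q_S). Setting ∂π_S/∂q_S = 0: 158 - 3q_S - (3/2)(q_T) = 0.
Best responses: q_T = (155 - (3/2)q_S)/3, q_S = (158 - (3/2)q_T)/3.
Substituting one into the other gives q_T = 304/9 and q_S = 322/9.
Price P = 182 - (3/2)·(626/9) = 233/3.
Talus's profit: (233/3 - 27)·(304/9) - 658 = 1053.4074.

1053.41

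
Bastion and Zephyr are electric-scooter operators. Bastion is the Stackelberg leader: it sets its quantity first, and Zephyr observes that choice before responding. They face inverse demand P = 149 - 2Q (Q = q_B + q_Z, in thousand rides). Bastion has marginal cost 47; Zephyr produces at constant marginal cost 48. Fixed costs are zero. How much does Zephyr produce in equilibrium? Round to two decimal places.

12.38

Solve by backward induction. Given q_B, the follower Zephyr maximises π_Z = (149 - 2q_B - 2q_Z)q_Z - 48q_Z.
Follower FOC: 101 - 2q_B - 4q_Z = 0, so q_Z(q_B) = (101 - 2q_B)/4.
Bastion substitutes q_Z(q_B) into its own profit: π_B = q_B(149 - 2q_B - (101 - 2q_B)/2) - 47q_B = (197/2 - q_B)q_B - 47q_B.
The leader's first-order condition 103/2 - 2q_B = 0 yields q_B = 103/4.
Then q_Z = (101 - 2·(103/4))/4 = 99/8.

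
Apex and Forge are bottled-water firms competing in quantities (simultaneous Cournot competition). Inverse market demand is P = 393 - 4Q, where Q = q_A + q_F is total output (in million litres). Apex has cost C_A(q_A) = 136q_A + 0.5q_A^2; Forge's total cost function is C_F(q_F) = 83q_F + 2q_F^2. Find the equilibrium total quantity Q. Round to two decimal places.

39.20

Apex's profit: π_A = (393 - 4Q)q_A - (136q_A + (1/2)q_A²). Setting ∂π_A/∂q_A = 0: 257 - 9q_A - 4(q_F) = 0.
Forge's first-order condition: 310 - 12q_F - 4(q_A) = 0.
So q_A = (257 - 4q_F)/9 and q_F = (310 - 4q_A)/12.
Substituting one into the other gives q_A = 461/23 and q_F = 881/46.
Total output Q = 461/23 + 881/46 = 1803/46.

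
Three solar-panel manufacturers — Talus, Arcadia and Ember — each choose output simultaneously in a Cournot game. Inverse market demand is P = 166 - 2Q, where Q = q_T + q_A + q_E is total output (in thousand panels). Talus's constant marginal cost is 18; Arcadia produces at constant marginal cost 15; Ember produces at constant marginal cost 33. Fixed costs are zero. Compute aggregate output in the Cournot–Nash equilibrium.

Talus's profit: π_T = (166 - 2Q)q_T - (18q_T). Setting ∂π_T/∂q_T = 0: 148 - 4q_T - 2(q_A + q_E) = 0.
Arcadia's profit: π_A = (166 - 2Q)q_A - (15q_A). Setting ∂π_A/∂q_A = 0: 151 - 4q_A - 2(q_T + q_E) = 0.
Ember's first-order condition: 133 - 4q_E - 2(q_T + q_A) = 0.
Adding the 3 first-order conditions: 432 − 8Q = 0, so Q = 54.
Back-substituting: q_T = (148 − 108)/2 = 20, q_A = (151 − 108)/2 = 43/2, q_E = (133 − 108)/2 = 25/2.
Total output Q = 20 + 43/2 + 25/2 = 54.

54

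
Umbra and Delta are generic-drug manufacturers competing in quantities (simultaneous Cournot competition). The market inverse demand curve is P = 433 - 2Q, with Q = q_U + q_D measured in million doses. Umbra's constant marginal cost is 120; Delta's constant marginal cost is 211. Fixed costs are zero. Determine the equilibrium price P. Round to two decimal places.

254.67

Umbra's profit: π_U = (433 - 2Q)q_U - (120q_U). Setting ∂π_U/∂q_U = 0: 313 - 4q_U - 2(q_D) = 0.
Delta's profit: π_D = (433 - 2Q)q_D - (211q_D). Setting ∂π_D/∂q_D = 0: 222 - 4q_D - 2(q_U) = 0.
Best responses: q_U = (313 - 2q_D)/4, q_D = (222 - 2q_U)/4.
Solving the pair: q_U = 202/3, q_D = 131/6.
Total output Q = 535/6, so price P = 433 - 2·(535/6) = 764/3.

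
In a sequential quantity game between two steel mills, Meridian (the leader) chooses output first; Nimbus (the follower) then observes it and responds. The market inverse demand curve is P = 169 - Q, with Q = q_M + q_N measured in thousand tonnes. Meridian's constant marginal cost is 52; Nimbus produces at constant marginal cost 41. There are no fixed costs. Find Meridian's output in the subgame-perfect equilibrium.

The follower Nimbus best-responds to any q_M: π_N = (169 - Q)q_N - 41q_N.
Setting the follower's marginal profit to zero, 128 - q_M - 2q_N = 0, i.e. q_N = (128 - q_M)/2.
The leader anticipates this reaction. Substituting into P = 169 - Q gives P = 105 - (1/2)q_M, so π_M = (105 - (1/2)q_M)q_M - 52q_M.
Leader FOC: 53 - q_M = 0, so q_M = 53.
Then q_N = (128 - 53)/2 = 75/2.

53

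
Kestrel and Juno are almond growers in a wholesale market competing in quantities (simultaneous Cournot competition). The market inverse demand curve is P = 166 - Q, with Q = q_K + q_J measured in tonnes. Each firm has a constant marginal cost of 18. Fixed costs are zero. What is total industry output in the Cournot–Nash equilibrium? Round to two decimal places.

Each firm earns π_i = (166 - Q)q_i - 18q_i.
Setting ∂π_i/∂q_i = 0 with rivals' quantities fixed: 148 - 2q_i - q_j = 0.
With identical firms every q_j equals q_i, so q_j = q_i and 148 = 3q_i, giving q_i = 148/3.
Total output Q = 148/3 + 148/3 = 296/3.

98.67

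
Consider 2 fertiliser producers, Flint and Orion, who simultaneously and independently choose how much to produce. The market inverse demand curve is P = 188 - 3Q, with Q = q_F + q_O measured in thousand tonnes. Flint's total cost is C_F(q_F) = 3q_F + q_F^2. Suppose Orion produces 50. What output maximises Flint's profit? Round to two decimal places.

With the rival's output fixed at 50, Flint's profit is π_F = (188 - 3·50 - 3q_F)q_F - (3q_F + q_F²) = (38 - 3q_F)q_F - (3q_F + q_F²).
∂π_F/∂q_F = 35 - 8q_F = 0, so q_F = 35/8.

4.38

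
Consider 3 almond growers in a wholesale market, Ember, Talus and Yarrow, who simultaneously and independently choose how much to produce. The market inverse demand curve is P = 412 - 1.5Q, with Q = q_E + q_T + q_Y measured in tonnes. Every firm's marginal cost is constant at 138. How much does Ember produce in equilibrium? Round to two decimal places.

Each firm earns π_i = (412 - 1.5Q)q_i - 138q_i.
First-order condition (treating rivals' output as given): 274 - 3q_i - (3/2)·Σ_{j≠i} q_j = 0.
With identical firms every q_j equals q_i, so Σ_{j≠i} q_j = 2q_i and 274 = 6q_i, giving q_i = 137/3.

45.67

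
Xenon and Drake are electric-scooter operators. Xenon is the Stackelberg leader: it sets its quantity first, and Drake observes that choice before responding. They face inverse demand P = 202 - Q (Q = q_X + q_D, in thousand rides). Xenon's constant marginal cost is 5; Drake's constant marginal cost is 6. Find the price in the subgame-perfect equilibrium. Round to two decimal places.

Solve by backward induction. Given q_X, the follower Drake maximises π_D = (202 - q_X - q_D)q_D - 6q_D.
Follower FOC: 196 - q_X - 2q_D = 0, so q_D(q_X) = (196 - q_X)/2.
Xenon substitutes q_D(q_X) into its own profit: π_X = q_X(202 - q_X - (196 - q_X)/2) - 5q_X = (104 - (1/2)q_X)q_X - 5q_X.
Maximising: ∂π_X/∂q_X = 99 - q_X = 0, giving q_X = 99.
Then q_D = (196 - 99)/2 = 97/2.
Total output Q = 295/2, so price P = 202 - 295/2 = 109/2.

54.50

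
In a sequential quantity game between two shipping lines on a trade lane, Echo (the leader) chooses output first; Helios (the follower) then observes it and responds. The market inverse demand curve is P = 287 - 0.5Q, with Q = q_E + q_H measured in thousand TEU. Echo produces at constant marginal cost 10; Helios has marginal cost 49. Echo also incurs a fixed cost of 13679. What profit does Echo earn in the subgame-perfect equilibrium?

11285

The follower Helios best-responds to any q_E: π_H = (287 - 0.5Q)q_H - 49q_H.
∂π_H/∂q_H = 238 - (1/2)q_E - q_H = 0 gives the reaction function q_H = (238 - (1/2)q_E).
Echo substitutes q_H(q_E) into its own profit: π_E = q_E(287 - (1/2)q_E - (238 - (1/2)q_E)/2) - 10q_E = (168 - (1/4)q_E)q_E - 10q_E.
Leader FOC: 158 - (1/2)q_E = 0, so q_E = 316.
Then q_H = (238 - (1/2)·316) = 80.
Price P = 287 - (1/2)·396 = 89.
Echo's profit: (89 - 10)·316 - 13679 = 11285.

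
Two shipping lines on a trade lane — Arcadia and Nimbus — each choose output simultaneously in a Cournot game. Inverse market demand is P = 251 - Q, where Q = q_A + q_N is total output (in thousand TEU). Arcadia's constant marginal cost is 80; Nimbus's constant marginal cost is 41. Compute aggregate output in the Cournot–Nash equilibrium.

Arcadia's profit: π_A = (251 - Q)q_A - (80q_A). Setting ∂π_A/∂q_A = 0: 171 - 2q_A - (q_N) = 0.
Nimbus's profit: π_N = (251 - Q)q_N - (41q_N). Setting ∂π_N/∂q_N = 0: 210 - 2q_N - (q_A) = 0.
Rearranging gives the reaction functions q_A = (171 - q_N)/2 and q_N = (210 - q_A)/2.
Substituting one into the other gives q_A = 44 and q_N = 83.
Total output Q = 44 + 83 = 127.

127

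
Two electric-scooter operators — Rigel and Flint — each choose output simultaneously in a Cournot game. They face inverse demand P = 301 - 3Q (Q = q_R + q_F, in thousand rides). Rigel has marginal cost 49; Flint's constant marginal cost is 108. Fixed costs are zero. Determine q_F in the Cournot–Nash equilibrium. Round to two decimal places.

Rigel's profit: π_R = (301 - 3Q)q_R - (49q_R). Setting ∂π_R/∂q_R = 0: 252 - 6q_R - 3(q_F) = 0.
Flint's first-order condition: 193 - 6q_F - 3(q_R) = 0.
So q_R = (252 - 3q_F)/6 and q_F = (193 - 3q_R)/6.
Solving the pair: q_R = 311/9, q_F = 134/9.

14.89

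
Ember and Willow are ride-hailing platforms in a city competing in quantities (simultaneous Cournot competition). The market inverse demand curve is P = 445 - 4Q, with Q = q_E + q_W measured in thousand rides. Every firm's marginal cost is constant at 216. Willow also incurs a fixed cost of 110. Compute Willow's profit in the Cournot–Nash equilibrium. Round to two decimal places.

1346.69

A representative firm's profit is π_i = q_i(445 - 4Q) - 216q_i.
Setting ∂π_i/∂q_i = 0 with rivals' quantities fixed: 229 - 8q_i - 4q_j = 0.
By symmetry each firm produces the same amount; substituting q_j = q_i yields q_i = 229/12.
Price P = 445 - 4·(229/6) = 877/3.
Willow's profit: (877/3 - 216)·(229/12) - 110 = 1346.6944.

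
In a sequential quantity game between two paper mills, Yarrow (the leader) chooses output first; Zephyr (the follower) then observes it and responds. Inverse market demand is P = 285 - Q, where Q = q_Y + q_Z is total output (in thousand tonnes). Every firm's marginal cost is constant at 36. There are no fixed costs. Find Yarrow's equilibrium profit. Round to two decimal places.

7750.13

Solve by backward induction. Given q_Y, the follower Zephyr maximises π_Z = (285 - q_Y - q_Z)q_Z - 36q_Z.
∂π_Z/∂q_Z = 249 - q_Y - 2q_Z = 0 gives the reaction function q_Z = (249 - q_Y)/2.
The leader anticipates this reaction. Substituting into P = 285 - Q gives P = 321/2 - (1/2)q_Y, so π_Y = (321/2 - (1/2)q_Y)q_Y - 36q_Y.
Maximising: ∂π_Y/∂q_Y = 249/2 - q_Y = 0, giving q_Y = 249/2.
Then q_Z = (249 - 249/2)/2 = 249/4.
Price P = 285 - 747/4 = 393/4.
Yarrow's profit: (393/4 - 36)·(249/2) = 7750.1250.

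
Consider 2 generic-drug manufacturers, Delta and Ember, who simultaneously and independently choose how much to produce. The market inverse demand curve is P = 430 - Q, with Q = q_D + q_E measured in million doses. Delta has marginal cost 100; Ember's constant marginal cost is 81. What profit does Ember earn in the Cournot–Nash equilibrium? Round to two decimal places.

Delta's profit: π_D = (430 - Q)q_D - (100q_D). Setting ∂π_D/∂q_D = 0: 330 - 2q_D - (q_E) = 0.
Ember's first-order condition: 349 - 2q_E - (q_D) = 0.
Best responses: q_D = (330 - q_E)/2, q_E = (349 - q_D)/2.
Solving the pair: q_D = 311/3, q_E = 368/3.
Price P = 430 - 679/3 = 611/3.
Ember's profit: (611/3 - 81)·(368/3) = 15047.1111.

15047.11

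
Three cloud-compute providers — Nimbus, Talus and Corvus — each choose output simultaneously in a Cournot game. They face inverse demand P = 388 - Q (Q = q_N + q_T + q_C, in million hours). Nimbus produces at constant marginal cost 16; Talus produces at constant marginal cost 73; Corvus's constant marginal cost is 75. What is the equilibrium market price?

138

Nimbus's profit: π_N = (388 - Q)q_N - (16q_N). Setting ∂π_N/∂q_N = 0: 372 - 2q_N - (q_T + q_C) = 0.
Talus's profit: π_T = (388 - Q)q_T - (73q_T). Setting ∂π_T/∂q_T = 0: 315 - 2q_T - (q_N + q_C) = 0.
Corvus's first-order condition: 313 - 2q_C - (q_N + q_T) = 0.
Summing all 3 equations gives 1000 − 4Q = 0, hence Q = 250.
Back-substituting: q_N = (372 − 250) = 122, q_T = (315 − 250) = 65, q_C = (313 − 250) = 63.
Total output Q = 250, so price P = 388 - 250 = 138.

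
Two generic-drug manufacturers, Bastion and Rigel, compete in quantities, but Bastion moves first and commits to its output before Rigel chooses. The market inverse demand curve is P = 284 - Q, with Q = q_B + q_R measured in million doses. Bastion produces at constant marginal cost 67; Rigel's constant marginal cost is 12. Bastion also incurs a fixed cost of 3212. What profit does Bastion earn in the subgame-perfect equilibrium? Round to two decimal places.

Solve by backward induction. Given q_B, the follower Rigel maximises π_R = (284 - q_B - q_R)q_R - 12q_R.
∂π_R/∂q_R = 272 - q_B - 2q_R = 0 gives the reaction function q_R = (272 - q_B)/2.
The leader anticipates this reaction. Substituting into P = 284 - Q gives P = 148 - (1/2)q_B, so π_B = (148 - (1/2)q_B)q_B - 67q_B.
The leader's first-order condition 81 - q_B = 0 yields q_B = 81.
Then q_R = (272 - 81)/2 = 191/2.
Price P = 284 - 353/2 = 215/2.
Bastion's profit: (215/2 - 67)·81 - 3212 = 137/2.

68.50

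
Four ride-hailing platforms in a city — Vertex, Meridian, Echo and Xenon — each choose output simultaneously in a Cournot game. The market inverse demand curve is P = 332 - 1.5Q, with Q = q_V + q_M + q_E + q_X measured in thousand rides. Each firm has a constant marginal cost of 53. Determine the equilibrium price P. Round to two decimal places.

Each firm earns π_i = (332 - 1.5Q)q_i - 53q_i.
First-order condition (treating rivals' output as given): 279 - 3q_i - (3/2)·Σ_{j≠i} q_j = 0.
With identical firms every q_j equals q_i, so Σ_{j≠i} q_j = 3q_i and 279 = (15/2)q_i, giving q_i = 186/5.
Total output Q = 744/5, so price P = 332 - (3/2)·(744/5) = 544/5.

108.80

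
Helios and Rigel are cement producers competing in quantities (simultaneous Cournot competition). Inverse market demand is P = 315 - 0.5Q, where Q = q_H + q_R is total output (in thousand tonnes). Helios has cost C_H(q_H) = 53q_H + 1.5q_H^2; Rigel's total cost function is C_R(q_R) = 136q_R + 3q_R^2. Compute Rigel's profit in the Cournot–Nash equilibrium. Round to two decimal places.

1555.44

Helios's profit: π_H = (315 - 0.5Q)q_H - (53q_H + (3/2)q_H²). Setting ∂π_H/∂q_H = 0: 262 - 4q_H - (1/2)(q_R) = 0.
Rigel's first-order condition: 179 - 7q_R - (1/2)(q_H) = 0.
Best responses: q_H = (262 - (1/2)q_R)/4, q_R = (179 - (1/2)q_H)/7.
Substituting one into the other gives q_H = 62.8649 and q_R = 780/37.
Price P = 315 - (1/2)·83.9459 = 273.0270.
Rigel's profit: 273.0270·(780/37) - 136·(780/37) - 3(780/37)² = 1555.4419.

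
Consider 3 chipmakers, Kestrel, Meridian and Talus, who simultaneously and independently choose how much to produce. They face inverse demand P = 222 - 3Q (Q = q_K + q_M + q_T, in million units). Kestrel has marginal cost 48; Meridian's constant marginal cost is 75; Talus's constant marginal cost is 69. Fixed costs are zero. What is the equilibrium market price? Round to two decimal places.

103.50

Kestrel's profit: π_K = (222 - 3Q)q_K - (48q_K). Setting ∂π_K/∂q_K = 0: 174 - 6q_K - 3(q_M + q_T) = 0.
Meridian's first-order condition: 147 - 6q_M - 3(q_K + q_T) = 0.
Talus's first-order condition: 153 - 6q_T - 3(q_K + q_M) = 0.
Summing all 3 equations gives 474 − 12Q = 0, hence Q = 79/2.
Back-substituting: q_K = (174 − 237/2)/3 = 37/2, q_M = (147 − 237/2)/3 = 19/2, q_T = (153 − 237/2)/3 = 23/2.
Total output Q = 79/2, so price P = 222 - 3·(79/2) = 207/2.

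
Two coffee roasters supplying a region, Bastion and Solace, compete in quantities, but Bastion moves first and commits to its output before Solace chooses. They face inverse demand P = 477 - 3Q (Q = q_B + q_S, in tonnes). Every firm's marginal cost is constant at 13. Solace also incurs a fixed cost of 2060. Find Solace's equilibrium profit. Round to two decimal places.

2425.33

Solve by backward induction. Given q_B, the follower Solace maximises π_S = (477 - 3q_B - 3q_S)q_S - 13q_S.
Setting the follower's marginal profit to zero, 464 - 3q_B - 6q_S = 0, i.e. q_S = (464 - 3q_B)/6.
Bastion substitutes q_S(q_B) into its own profit: π_B = q_B(477 - 3q_B - (464 - 3q_B)/2) - 13q_B = (245 - (3/2)q_B)q_B - 13q_B.
Maximising: ∂π_B/∂q_B = 232 - 3q_B = 0, giving q_B = 232/3.
Then q_S = (464 - 3·(232/3))/6 = 116/3.
Price P = 477 - 3·116 = 129.
Solace's profit: (129 - 13)·(116/3) - 2060 = 2425.3333.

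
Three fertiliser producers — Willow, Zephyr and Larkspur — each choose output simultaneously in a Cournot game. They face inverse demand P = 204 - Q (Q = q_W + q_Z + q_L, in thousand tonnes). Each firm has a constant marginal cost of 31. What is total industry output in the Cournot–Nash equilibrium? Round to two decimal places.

129.75

A representative firm's profit is π_i = q_i(204 - Q) - 31q_i.
Setting ∂π_i/∂q_i = 0 with rivals' quantities fixed: 173 - 2q_i - Σ_{j≠i} q_j = 0.
With identical firms every q_j equals q_i, so Σ_{j≠i} q_j = 2q_i and 173 = 4q_i, giving q_i = 173/4.
Total output Q = 173/4 + 173/4 + 173/4 = 519/4.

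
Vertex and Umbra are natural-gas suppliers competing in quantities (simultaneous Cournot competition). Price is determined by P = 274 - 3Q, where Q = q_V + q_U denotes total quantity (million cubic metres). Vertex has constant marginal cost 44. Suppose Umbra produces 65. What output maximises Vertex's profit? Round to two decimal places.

With the rival's output fixed at 65, Vertex's profit is π_V = (274 - 3·65 - 3q_V)q_V - (44q_V) = (79 - 3q_V)q_V - (44q_V).
∂π_V/∂q_V = 35 - 6q_V = 0, so q_V = 35/6.

5.83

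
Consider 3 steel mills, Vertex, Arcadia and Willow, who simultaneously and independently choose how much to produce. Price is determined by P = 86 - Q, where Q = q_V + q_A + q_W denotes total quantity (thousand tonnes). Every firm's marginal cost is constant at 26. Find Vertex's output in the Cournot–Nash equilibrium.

A representative firm's profit is π_i = q_i(86 - Q) - 26q_i.
Setting ∂π_i/∂q_i = 0 with rivals' quantities fixed: 60 - 2q_i - Σ_{j≠i} q_j = 0.
With identical firms every q_j equals q_i, so Σ_{j≠i} q_j = 2q_i and 60 = 4q_i, giving q_i = 15.

15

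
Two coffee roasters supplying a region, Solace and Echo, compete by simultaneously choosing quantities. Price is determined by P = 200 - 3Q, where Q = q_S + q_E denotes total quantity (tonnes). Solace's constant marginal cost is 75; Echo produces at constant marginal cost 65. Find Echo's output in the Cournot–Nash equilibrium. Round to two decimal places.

Solace's profit: π_S = (200 - 3Q)q_S - (75q_S). Setting ∂π_S/∂q_S = 0: 125 - 6q_S - 3(q_E) = 0.
Echo's first-order condition: 135 - 6q_E - 3(q_S) = 0.
So q_S = (125 - 3q_E)/6 and q_E = (135 - 3q_S)/6.
Substituting one into the other gives q_S = 115/9 and q_E = 145/9.

16.11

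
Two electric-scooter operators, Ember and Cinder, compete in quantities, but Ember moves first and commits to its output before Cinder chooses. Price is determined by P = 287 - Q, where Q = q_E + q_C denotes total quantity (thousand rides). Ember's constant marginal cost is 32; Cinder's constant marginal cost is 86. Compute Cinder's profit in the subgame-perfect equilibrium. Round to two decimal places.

Solve by backward induction. Given q_E, the follower Cinder maximises π_C = (287 - q_E - q_C)q_C - 86q_C.
Follower FOC: 201 - q_E - 2q_C = 0, so q_C(q_E) = (201 - q_E)/2.
The leader anticipates this reaction. Substituting into P = 287 - Q gives P = 373/2 - (1/2)q_E, so π_E = (373/2 - (1/2)q_E)q_E - 32q_E.
Maximising: ∂π_E/∂q_E = 309/2 - q_E = 0, giving q_E = 309/2.
Then q_C = (201 - 309/2)/2 = 93/4.
Price P = 287 - 711/4 = 437/4.
Cinder's profit: (437/4 - 86)·(93/4) = 540.5625.

540.56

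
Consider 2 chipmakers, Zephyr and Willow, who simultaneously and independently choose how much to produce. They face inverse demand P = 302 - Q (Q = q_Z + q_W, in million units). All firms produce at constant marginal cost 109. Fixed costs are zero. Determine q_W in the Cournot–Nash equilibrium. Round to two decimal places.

A representative firm's profit is π_i = q_i(302 - Q) - 109q_i.
Setting ∂π_i/∂q_i = 0 with rivals' quantities fixed: 193 - 2q_i - q_j = 0.
By symmetry each firm produces the same amount; substituting q_j = q_i yields q_i = 193/3.

64.33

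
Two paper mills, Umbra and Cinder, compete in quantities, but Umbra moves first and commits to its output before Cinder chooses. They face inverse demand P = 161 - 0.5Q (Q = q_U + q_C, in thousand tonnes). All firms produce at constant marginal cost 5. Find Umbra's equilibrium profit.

Solve by backward induction. Given q_U, the follower Cinder maximises π_C = (161 - (1/2)q_U - (1/2)q_C)q_C - 5q_C.
Setting the follower's marginal profit to zero, 156 - (1/2)q_U - q_C = 0, i.e. q_C = (156 - (1/2)q_U).
The leader anticipates this reaction. Substituting into P = 161 - 0.5Q gives P = 83 - (1/4)q_U, so π_U = (83 - (1/4)q_U)q_U - 5q_U.
Leader FOC: 78 - (1/2)q_U = 0, so q_U = 156.
Then q_C = (156 - (1/2)·156) = 78.
Price P = 161 - (1/2)·234 = 44.
Umbra's profit: (44 - 5)·156 = 6084.

6084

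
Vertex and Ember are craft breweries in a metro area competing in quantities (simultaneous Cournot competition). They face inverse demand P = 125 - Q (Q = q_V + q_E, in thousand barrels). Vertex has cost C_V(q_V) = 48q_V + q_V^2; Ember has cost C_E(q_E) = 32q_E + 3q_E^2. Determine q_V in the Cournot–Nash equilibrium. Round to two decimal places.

Vertex's profit: π_V = (125 - Q)q_V - (48q_V + q_V²). Setting ∂π_V/∂q_V = 0: 77 - 4q_V - (q_E) = 0.
Ember's first-order condition: 93 - 8q_E - (q_V) = 0.
Rearranging gives the reaction functions q_V = (77 - q_E)/4 and q_E = (93 - q_V)/8.
Substituting one into the other gives q_V = 523/31 and q_E = 295/31.

16.87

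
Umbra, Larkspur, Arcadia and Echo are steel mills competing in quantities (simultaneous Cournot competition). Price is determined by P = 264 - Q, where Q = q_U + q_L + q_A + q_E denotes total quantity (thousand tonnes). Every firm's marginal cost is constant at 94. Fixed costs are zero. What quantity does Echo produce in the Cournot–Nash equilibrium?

34

A representative firm's profit is π_i = q_i(264 - Q) - 94q_i.
Setting ∂π_i/∂q_i = 0 with rivals' quantities fixed: 170 - 2q_i - Σ_{j≠i} q_j = 0.
By symmetry each firm produces the same amount; substituting Σ_{j≠i} q_j = 3q_i yields q_i = 170/5 = 34.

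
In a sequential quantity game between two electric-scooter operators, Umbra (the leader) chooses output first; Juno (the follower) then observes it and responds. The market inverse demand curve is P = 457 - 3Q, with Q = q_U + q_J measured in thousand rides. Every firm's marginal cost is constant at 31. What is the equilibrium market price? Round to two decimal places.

Solve by backward induction. Given q_U, the follower Juno maximises π_J = (457 - 3q_U - 3q_J)q_J - 31q_J.
Setting the follower's marginal profit to zero, 426 - 3q_U - 6q_J = 0, i.e. q_J = (426 - 3q_U)/6.
The leader anticipates this reaction. Substituting into P = 457 - 3Q gives P = 244 - (3/2)q_U, so π_U = (244 - (3/2)q_U)q_U - 31q_U.
Leader FOC: 213 - 3q_U = 0, so q_U = 71.
Then q_J = (426 - 3·71)/6 = 71/2.
Total output Q = 213/2, so price P = 457 - 3·(213/2) = 275/2.

137.50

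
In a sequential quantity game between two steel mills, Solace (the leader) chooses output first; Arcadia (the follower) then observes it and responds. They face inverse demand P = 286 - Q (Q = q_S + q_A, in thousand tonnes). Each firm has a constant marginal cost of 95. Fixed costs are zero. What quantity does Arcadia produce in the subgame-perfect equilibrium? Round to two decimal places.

Solve by backward induction. Given q_S, the follower Arcadia maximises π_A = (286 - q_S - q_A)q_A - 95q_A.
Follower FOC: 191 - q_S - 2q_A = 0, so q_A(q_S) = (191 - q_S)/2.
The leader anticipates this reaction. Substituting into P = 286 - Q gives P = 381/2 - (1/2)q_S, so π_S = (381/2 - (1/2)q_S)q_S - 95q_S.
The leader's first-order condition 191/2 - q_S = 0 yields q_S = 191/2.
Then q_A = (191 - 191/2)/2 = 191/4.

47.75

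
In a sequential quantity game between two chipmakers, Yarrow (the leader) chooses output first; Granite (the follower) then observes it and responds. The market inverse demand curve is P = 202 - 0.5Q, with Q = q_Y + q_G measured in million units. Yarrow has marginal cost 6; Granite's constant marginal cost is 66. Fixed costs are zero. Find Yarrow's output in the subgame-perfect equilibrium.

256

The follower Granite best-responds to any q_Y: π_G = (202 - 0.5Q)q_G - 66q_G.
Follower FOC: 136 - (1/2)q_Y - q_G = 0, so q_G(q_Y) = (136 - (1/2)q_Y).
The leader anticipates this reaction. Substituting into P = 202 - 0.5Q gives P = 134 - (1/4)q_Y, so π_Y = (134 - (1/4)q_Y)q_Y - 6q_Y.
Maximising: ∂π_Y/∂q_Y = 128 - (1/2)q_Y = 0, giving q_Y = 256.
Then q_G = (136 - (1/2)·256) = 8.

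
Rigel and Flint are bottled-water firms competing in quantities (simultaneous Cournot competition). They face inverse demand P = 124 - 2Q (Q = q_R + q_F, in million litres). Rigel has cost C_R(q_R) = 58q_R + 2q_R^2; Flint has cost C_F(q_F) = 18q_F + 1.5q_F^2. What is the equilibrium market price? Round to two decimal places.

Rigel's profit: π_R = (124 - 2Q)q_R - (58q_R + 2q_R²). Setting ∂π_R/∂q_R = 0: 66 - 8q_R - 2(q_F) = 0.
Flint's profit: π_F = (124 - 2Q)q_F - (18q_F + (3/2)q_F²). Setting ∂π_F/∂q_F = 0: 106 - 7q_F - 2(q_R) = 0.
Best responses: q_R = (66 - 2q_F)/8, q_F = (106 - 2q_R)/7.
Solving the pair: q_R = 125/26, q_F = 179/13.
Total output Q = 483/26, so price P = 124 - 2·(483/26) = 1129/13.

86.85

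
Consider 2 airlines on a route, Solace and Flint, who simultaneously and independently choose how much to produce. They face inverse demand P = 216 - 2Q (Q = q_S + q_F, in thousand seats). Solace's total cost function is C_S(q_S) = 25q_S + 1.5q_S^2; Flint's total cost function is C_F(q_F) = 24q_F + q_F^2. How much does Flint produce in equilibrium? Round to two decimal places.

Solace's profit: π_S = (216 - 2Q)q_S - (25q_S + (3/2)q_S²). Setting ∂π_S/∂q_S = 0: 191 - 7q_S - 2(q_F) = 0.
Flint's first-order condition: 192 - 6q_F - 2(q_S) = 0.
Rearranging gives the reaction functions q_S = (191 - 2q_F)/7 and q_F = (192 - 2q_S)/6.
Substituting one into the other gives q_S = 381/19 and q_F = 481/19.

25.32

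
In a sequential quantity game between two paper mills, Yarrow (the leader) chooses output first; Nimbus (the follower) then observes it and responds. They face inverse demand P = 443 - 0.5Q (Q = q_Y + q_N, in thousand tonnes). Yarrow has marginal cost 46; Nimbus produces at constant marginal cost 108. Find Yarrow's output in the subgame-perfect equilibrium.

The follower Nimbus best-responds to any q_Y: π_N = (443 - 0.5Q)q_N - 108q_N.
Setting the follower's marginal profit to zero, 335 - (1/2)q_Y - q_N = 0, i.e. q_N = (335 - (1/2)q_Y).
Yarrow substitutes q_N(q_Y) into its own profit: π_Y = q_Y(443 - (1/2)q_Y - (335 - (1/2)q_Y)/2) - 46q_Y = (551/2 - (1/4)q_Y)q_Y - 46q_Y.
Maximising: ∂π_Y/∂q_Y = 459/2 - (1/2)q_Y = 0, giving q_Y = 459.
Then q_N = (335 - (1/2)·459) = 211/2.

459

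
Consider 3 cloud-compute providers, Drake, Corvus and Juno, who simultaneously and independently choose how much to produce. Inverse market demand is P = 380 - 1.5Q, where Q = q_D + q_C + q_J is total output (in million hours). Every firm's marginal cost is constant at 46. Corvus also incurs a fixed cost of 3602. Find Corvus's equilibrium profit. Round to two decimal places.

A representative firm's profit is π_i = q_i(380 - 1.5Q) - 46q_i.
First-order condition (treating rivals' output as given): 334 - 3q_i - (3/2)·Σ_{j≠i} q_j = 0.
By symmetry each firm produces the same amount; substituting Σ_{j≠i} q_j = 2q_i yields q_i = 334/6 = 167/3.
Price P = 380 - (3/2)·167 = 259/2.
Corvus's profit: (259/2 - 46)·(167/3) - 3602 = 1046.1667.

1046.17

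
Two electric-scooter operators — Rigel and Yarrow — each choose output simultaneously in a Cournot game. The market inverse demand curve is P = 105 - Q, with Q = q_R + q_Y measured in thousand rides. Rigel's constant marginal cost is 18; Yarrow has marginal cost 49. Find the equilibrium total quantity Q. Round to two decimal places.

47.67

Rigel's profit: π_R = (105 - Q)q_R - (18q_R). Setting ∂π_R/∂q_R = 0: 87 - 2q_R - (q_Y) = 0.
Yarrow's first-order condition: 56 - 2q_Y - (q_R) = 0.
So q_R = (87 - q_Y)/2 and q_Y = (56 - q_R)/2.
Substituting one into the other gives q_R = 118/3 and q_Y = 25/3.
Total output Q = 118/3 + 25/3 = 143/3.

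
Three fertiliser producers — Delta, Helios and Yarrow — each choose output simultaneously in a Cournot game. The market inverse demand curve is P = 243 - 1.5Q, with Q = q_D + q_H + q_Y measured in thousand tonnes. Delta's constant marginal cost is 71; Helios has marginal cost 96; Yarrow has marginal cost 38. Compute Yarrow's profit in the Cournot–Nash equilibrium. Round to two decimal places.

3650.67

Delta's profit: π_D = (243 - 1.5Q)q_D - (71q_D). Setting ∂π_D/∂q_D = 0: 172 - 3q_D - (3/2)(q_H + q_Y) = 0.
Helios's profit: π_H = (243 - 1.5Q)q_H - (96q_H). Setting ∂π_H/∂q_H = 0: 147 - 3q_H - (3/2)(q_D + q_Y) = 0.
Yarrow's first-order condition: 205 - 3q_Y - (3/2)(q_D + q_H) = 0.
Summing all 3 equations gives 524 − 6Q = 0, hence Q = 262/3.
Back-substituting: q_D = (172 − 131)/(3/2) = 82/3, q_H = (147 − 131)/(3/2) = 32/3, q_Y = (205 − 131)/(3/2) = 148/3.
Price P = 243 - (3/2)·(262/3) = 112.
Yarrow's profit: (112 - 38)·(148/3) = 3650.6667.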